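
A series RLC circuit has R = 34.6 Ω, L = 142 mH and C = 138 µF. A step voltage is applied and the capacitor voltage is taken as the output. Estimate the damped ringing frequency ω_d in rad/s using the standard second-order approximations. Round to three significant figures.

ω_d ≈ 190 rad/s

For a series RLC circuit (capacitor voltage as output), ω_n = 1/√(LC) = 1/√(142 mH · 138 µF) = 226 rad/s.
ζ = (R/2)·√(C/L) = (34.6/2)·√(138 µF/142 mH) = 0.539.
ω_d = 226·√(1 − 0.539²) = 190 rad/s.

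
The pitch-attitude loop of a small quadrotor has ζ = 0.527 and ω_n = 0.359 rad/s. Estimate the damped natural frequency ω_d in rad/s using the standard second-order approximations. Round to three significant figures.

ω_d ≈ 0.305 rad/s

ω_d = ω_n√(1−ζ²) = 0.359·√0.722 = 0.305 rad/s.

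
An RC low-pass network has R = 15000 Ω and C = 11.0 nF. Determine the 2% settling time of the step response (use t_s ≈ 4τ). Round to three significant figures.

t_s ≈ 0.000660 s

τ = RC = 15000 × 11.0 nF = 0.000165 s.
t_s ≈ 4τ = 0.000660 s.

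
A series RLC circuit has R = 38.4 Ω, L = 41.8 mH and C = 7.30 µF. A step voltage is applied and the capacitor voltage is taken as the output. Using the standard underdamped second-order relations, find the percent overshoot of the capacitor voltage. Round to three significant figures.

For a series RLC circuit (capacitor voltage as output), ω_n = 1/√(LC) = 1/√(41.8 mH · 7.30 µF) = 1810 rad/s.
ζ = (R/2)·√(C/L) = (38.4/2)·√(7.30 µF/41.8 mH) = 0.254.
Overshoot: exp(−π·0.254/√(1−0.254²)) = 0.439, i.e. 43.9%.

%OS ≈ 43.9%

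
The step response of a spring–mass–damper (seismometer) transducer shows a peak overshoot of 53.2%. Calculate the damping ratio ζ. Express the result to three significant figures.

ζ = −ln(OS)/√(π² + (ln OS)²). With OS = 0.532, ln OS = −0.6311 and ζ = 0.6311/3.204 = 0.197.

ζ ≈ 0.197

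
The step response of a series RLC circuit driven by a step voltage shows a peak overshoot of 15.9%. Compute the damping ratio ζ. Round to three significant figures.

Inverting the overshoot relation: ζ = |ln 0.159|/√(π² + ln²0.159) = 0.505.

ζ ≈ 0.505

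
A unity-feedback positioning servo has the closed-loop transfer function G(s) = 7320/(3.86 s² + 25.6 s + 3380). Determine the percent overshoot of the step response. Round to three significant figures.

%OS ≈ 70.2%

Dividing through by 3.86: denominator becomes s² + 6.632 s + 875.6.
So ω_n = √875.6 = 29.6 rad/s and ζ = 6.632/(2·29.6) = 0.112.
%OS = 100·exp(−πζ/√(1−ζ²)) = 70.2%.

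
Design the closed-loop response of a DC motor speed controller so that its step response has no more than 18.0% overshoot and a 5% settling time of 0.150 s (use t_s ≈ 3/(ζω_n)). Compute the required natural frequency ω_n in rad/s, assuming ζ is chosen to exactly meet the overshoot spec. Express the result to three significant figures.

From %OS = 100·exp(−πζ/√(1−ζ²)), invert to get ζ = −ln(OS)/√(π² + ln²(OS)) with OS = 0.180.
−ln 0.180 = 1.715, so ζ = 1.715/√(π² + 2.941) = 0.479.
From t_s ≈ 3/(ζω_n): ω_n = 3/(ζ·t_s) = 3/(0.479·0.150) = 41.7 rad/s.

ω_n ≈ 41.7 rad/s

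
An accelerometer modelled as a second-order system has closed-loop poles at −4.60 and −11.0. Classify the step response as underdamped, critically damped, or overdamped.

Since the poles are distinct, negative and real, the response is overdamped.

overdamped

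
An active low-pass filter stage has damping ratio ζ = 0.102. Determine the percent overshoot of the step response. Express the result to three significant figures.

%OS ≈ 72.5%

For an underdamped second-order system, %OS = 100·exp(−πζ/√(1−ζ²)).
πζ/√(1−ζ²) = π·0.102/√(1−0.0104) = 0.3221, so %OS = 100·e^(−0.3221) = 72.5%.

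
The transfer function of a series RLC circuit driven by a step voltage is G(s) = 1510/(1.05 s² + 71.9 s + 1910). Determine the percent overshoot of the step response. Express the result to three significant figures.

%OS ≈ 1.46%

Dividing through by 1.05: denominator becomes s² + 68.48 s + 1819.
So ω_n = √1819 = 42.7 rad/s and ζ = 68.48/(2·42.7) = 0.803.
%OS = 100 e^{−πζ/√(1−ζ²)} with ζ = 0.803 gives 1.46%.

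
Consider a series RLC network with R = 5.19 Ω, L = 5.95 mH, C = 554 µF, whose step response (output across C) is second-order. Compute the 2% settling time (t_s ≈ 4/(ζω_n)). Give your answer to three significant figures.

For a series RLC circuit (capacitor voltage as output), ω_n = 1/√(LC) = 1/√(5.95 mH · 554 µF) = 551 rad/s.
ζ = (R/2)·√(C/L) = (5.19/2)·√(554 µF/5.95 mH) = 0.792.
t_s ≈ 4/(ζω_n) = 0.00917 s.

t_s ≈ 0.00917 s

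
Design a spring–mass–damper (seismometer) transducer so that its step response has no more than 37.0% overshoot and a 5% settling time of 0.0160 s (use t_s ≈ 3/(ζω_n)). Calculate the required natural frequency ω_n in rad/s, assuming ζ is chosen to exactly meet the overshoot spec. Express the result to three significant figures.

ω_n ≈ 621 rad/s

ζ = −ln(OS)/√(π² + (ln OS)²). With OS = 0.370, ln OS = −0.9943 and ζ = 0.9943/3.295 = 0.302.
Then ω_n = 3/(ζ t_s) = 3/(0.302 × 0.0160) = 621 rad/s.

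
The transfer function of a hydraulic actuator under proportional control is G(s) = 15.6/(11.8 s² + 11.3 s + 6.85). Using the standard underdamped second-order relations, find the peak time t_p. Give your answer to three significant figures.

Dividing through by 11.8: denominator becomes s² + 0.9576 s + 0.5805.
So ω_n = √0.5805 = 0.762 rad/s and ζ = 0.9576/(2·0.762) = 0.628.
ω_d = 0.762·√(1 − 0.628²) = 0.593 rad/s. t_p = π/ω_d = 5.30 s.

t_p ≈ 5.30 s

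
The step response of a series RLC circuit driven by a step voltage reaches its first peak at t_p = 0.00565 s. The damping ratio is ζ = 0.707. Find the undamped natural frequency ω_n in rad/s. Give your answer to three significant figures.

Peak time t_p = π/ω_d, so ω_d = π/t_p = π/0.00565 = 556 rad/s.
ω_n = ω_d/√(1−ζ²) = 556/√0.500 = 786 rad/s.

ω_n ≈ 786 rad/s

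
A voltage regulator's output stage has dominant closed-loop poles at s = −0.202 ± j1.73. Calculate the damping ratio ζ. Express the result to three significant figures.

With σ = 0.202, ω_d = 1.73: ω_n = √(σ²+ω_d²) = 1.74 rad/s, ζ = σ/ω_n = 0.116.

ζ ≈ 0.116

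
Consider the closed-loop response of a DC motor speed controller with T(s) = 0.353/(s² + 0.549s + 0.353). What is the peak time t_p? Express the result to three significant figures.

Comparing the denominator to s² + 2ζω_n s + ω_n²: ω_n = √0.353 = 0.594 rad/s, and 2ζω_n = 0.549 so ζ = 0.549/(2·0.594) = 0.462.
ω_d = ω_n√(1−ζ²) = 0.527 rad/s. Then t_p = π/ω_d = 5.96 s.

t_p ≈ 5.96 s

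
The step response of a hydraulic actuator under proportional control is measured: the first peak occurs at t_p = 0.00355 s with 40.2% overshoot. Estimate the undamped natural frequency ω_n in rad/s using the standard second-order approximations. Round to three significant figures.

ζ from %OS: ζ = |ln 0.402|/√(π²+ln²0.402) = 0.279.
From t_p = π/ω_d, ω_d = π/0.00355 = 885 rad/s, so ω_n = ω_d/√(1−ζ²) = 921 rad/s.

ω_n ≈ 921 rad/s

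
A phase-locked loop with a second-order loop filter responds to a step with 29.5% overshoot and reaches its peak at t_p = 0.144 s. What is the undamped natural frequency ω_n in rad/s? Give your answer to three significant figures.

ζ from %OS: ζ = |ln 0.295|/√(π²+ln²0.295) = 0.362.
t_p = π/ω_d ⇒ ω_d = 21.8 rad/s; then ω_n = ω_d/√(1−ζ²) = 23.4 rad/s.

ω_n ≈ 23.4 rad/s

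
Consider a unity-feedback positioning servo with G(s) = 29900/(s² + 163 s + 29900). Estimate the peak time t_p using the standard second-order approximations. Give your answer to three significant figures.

t_p ≈ 0.0206 s

Comparing the denominator to s² + 2ζω_n s + ω_n²: ω_n = √29900 = 173 rad/s, and 2ζω_n = 163 so ζ = 163/(2·173) = 0.471.
The damped frequency ω_d = ω_n√(1−ζ²) = 153 rad/s. Then t_p = π/ω_d = 0.0206 s.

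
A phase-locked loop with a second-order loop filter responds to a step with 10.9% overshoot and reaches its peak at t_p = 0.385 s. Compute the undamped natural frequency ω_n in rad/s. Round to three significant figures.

ω_n ≈ 9.99 rad/s

ζ from %OS: ζ = |ln 0.109|/√(π²+ln²0.109) = 0.576.
t_p = π/ω_d ⇒ ω_d = 8.16 rad/s; then ω_n = ω_d/√(1−ζ²) = 9.99 rad/s.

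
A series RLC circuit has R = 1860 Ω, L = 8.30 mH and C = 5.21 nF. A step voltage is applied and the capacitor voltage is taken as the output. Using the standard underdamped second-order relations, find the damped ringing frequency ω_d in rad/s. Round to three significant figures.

ω_d ≈ 103000 rad/s

For a series RLC circuit (capacitor voltage as output), ω_n = 1/√(LC) = 1/√(8.30 mH · 5.21 nF) = 152000 rad/s.
ζ = (R/2)·√(C/L) = (1860/2)·√(5.21 nF/8.30 mH) = 0.737.
ω_d = ω_n√(1−ζ²) = 103000 rad/s.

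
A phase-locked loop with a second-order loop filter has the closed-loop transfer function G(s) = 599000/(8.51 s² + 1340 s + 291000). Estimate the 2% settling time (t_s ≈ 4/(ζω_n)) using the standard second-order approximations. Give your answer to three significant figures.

Dividing through by 8.51: denominator becomes s² + 157.5 s + 34200.
So ω_n = √34200 = 185 rad/s and ζ = 157.5/(2·185) = 0.426.
t_s ≈ 4/(ζω_n) = 0.0508 s.

t_s ≈ 0.0508 s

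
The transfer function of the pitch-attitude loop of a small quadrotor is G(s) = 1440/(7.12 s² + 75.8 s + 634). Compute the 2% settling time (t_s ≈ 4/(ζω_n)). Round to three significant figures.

Dividing through by 7.12: denominator becomes s² + 10.65 s + 89.04.
So ω_n = √89.04 = 9.44 rad/s and ζ = 10.65/(2·9.44) = 0.564.
t_s ≈ 4/(ζω_n) = 0.751 s.

t_s ≈ 0.751 s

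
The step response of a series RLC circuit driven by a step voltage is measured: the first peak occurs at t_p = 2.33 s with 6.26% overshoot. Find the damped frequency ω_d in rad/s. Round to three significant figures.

t_p = π/ω_d, so ω_d = π/2.33 = 1.35 rad/s.

ω_d ≈ 1.35 rad/s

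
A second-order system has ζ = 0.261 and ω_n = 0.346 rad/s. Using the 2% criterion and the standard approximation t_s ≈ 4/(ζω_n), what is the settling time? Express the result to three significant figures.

t_s ≈ 44.3 s

t_s ≈ 4/(ζω_n) = 4/(0.261 × 0.346) = 44.3 s.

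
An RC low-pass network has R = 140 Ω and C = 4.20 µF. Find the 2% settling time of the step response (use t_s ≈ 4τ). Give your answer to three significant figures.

t_s ≈ 0.00235 s

τ = RC = 140 × 4.20 µF = 0.000588 s.
t_s ≈ 4τ = 0.00235 s.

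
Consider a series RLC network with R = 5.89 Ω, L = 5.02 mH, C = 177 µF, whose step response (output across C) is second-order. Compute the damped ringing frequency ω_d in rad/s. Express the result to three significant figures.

ω_d ≈ 884 rad/s

For a series RLC circuit (capacitor voltage as output), ω_n = 1/√(LC) = 1/√(5.02 mH · 177 µF) = 1060 rad/s.
ζ = (R/2)·√(C/L) = (5.89/2)·√(177 µF/5.02 mH) = 0.553.
ω_d = ω_n√(1−ζ²) = 884 rad/s.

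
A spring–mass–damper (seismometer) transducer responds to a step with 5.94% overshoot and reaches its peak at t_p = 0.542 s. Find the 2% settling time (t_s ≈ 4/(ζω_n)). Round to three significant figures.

t_s ≈ 0.768 s

The overshoot fixes ζ = −ln(OS)/√(π²+ln²(OS)) = 0.668.
From t_p = π/ω_d, ω_d = π/0.542 = 5.80 rad/s, so ω_n = ω_d/√(1−ζ²) = 7.79 rad/s.
t_s ≈ 4/(ζω_n) = 4/(0.668·7.79) = 0.768 s.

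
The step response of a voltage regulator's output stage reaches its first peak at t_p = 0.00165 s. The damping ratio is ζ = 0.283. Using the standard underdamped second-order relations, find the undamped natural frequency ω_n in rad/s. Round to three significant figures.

ω_n ≈ 1990 rad/s

Peak time t_p = π/ω_d, so ω_d = π/t_p = π/0.00165 = 1900 rad/s.
ω_n = ω_d/√(1−ζ²) = 1900/√0.920 = 1990 rad/s.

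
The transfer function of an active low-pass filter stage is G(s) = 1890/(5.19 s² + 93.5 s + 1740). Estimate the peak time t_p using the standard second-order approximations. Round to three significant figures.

Dividing through by 5.19: denominator becomes s² + 18.02 s + 335.3.
So ω_n = √335.3 = 18.3 rad/s and ζ = 18.02/(2·18.3) = 0.492.
ω_d = ω_n√(1−ζ²) = 15.9 rad/s. t_p = π/ω_d = 0.197 s.

t_p ≈ 0.197 s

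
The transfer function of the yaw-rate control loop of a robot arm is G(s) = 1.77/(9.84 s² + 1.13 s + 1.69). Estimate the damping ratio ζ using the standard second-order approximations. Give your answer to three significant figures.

ζ ≈ 0.139

Dividing through by 9.84: denominator becomes s² + 0.1148 s + 0.1717.
So ω_n = √0.1717 = 0.414 rad/s and ζ = 0.1148/(2·0.414) = 0.139.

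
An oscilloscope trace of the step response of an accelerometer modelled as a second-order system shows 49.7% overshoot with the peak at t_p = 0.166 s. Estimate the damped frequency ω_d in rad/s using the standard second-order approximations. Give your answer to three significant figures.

ω_d ≈ 18.9 rad/s

t_p = π/ω_d, so ω_d = π/0.166 = 18.9 rad/s.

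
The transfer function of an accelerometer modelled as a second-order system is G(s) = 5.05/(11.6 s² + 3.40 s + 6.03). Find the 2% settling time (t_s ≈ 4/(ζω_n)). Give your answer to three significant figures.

t_s ≈ 27.3 s

Dividing through by 11.6: denominator becomes s² + 0.2931 s + 0.5198.
So ω_n = √0.5198 = 0.721 rad/s and ζ = 0.2931/(2·0.721) = 0.203.
t_s ≈ 4/(ζω_n) = 27.3 s.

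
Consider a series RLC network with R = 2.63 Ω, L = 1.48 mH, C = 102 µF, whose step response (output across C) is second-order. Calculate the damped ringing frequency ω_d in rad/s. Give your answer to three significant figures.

For a series RLC circuit (capacitor voltage as output), ω_n = 1/√(LC) = 1/√(1.48 mH · 102 µF) = 2570 rad/s.
ζ = (R/2)·√(C/L) = (2.63/2)·√(102 µF/1.48 mH) = 0.345.
The damped frequency ω_d = ω_n√(1−ζ²) = 2420 rad/s.

ω_d ≈ 2420 rad/s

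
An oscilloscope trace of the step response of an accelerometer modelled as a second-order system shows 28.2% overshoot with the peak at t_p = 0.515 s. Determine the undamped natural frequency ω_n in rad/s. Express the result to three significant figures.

ζ from %OS: ζ = |ln 0.282|/√(π²+ln²0.282) = 0.374.
t_p = π/ω_d ⇒ ω_d = 6.10 rad/s; then ω_n = ω_d/√(1−ζ²) = 6.58 rad/s.

ω_n ≈ 6.58 rad/s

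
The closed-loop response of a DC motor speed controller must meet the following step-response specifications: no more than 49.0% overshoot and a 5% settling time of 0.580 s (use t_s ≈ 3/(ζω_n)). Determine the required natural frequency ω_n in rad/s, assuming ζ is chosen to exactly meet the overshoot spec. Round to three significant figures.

ω_n ≈ 23.4 rad/s

From %OS = 100·exp(−πζ/√(1−ζ²)), invert to get ζ = −ln(OS)/√(π² + ln²(OS)) with OS = 0.490.
−ln 0.490 = 0.7133, so ζ = 0.7133/√(π² + 0.5089) = 0.221.
From t_s ≈ 3/(ζω_n): ω_n = 3/(ζ·t_s) = 3/(0.221·0.580) = 23.4 rad/s.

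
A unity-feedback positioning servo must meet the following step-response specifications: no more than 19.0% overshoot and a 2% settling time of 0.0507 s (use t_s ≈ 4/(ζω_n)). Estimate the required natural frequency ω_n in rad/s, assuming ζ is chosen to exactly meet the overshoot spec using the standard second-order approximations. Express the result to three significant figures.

ω_n ≈ 169 rad/s

ζ = −ln(OS)/√(π² + (ln OS)²). With OS = 0.190, ln OS = −1.661 and ζ = 1.661/3.554 = 0.467.
Then ω_n = 4/(ζ t_s) = 4/(0.467 × 0.0507) = 169 rad/s.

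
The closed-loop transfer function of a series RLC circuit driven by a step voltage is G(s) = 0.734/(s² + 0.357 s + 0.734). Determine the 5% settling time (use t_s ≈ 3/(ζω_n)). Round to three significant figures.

ω_n = √0.734 = 0.857 rad/s; ζ = 0.357/(2·0.857) = 0.208.
t_s ≈ 3/(ζω_n) = 3/(0.208·0.857) = 16.8 s.

t_s ≈ 16.8 s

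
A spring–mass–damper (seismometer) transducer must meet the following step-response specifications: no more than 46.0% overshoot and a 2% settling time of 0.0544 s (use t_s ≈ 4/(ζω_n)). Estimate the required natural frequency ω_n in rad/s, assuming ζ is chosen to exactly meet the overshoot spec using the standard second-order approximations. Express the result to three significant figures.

ζ = −ln(OS)/√(π² + (ln OS)²). With OS = 0.460, ln OS = −0.7765 and ζ = 0.7765/3.236 = 0.240.
From t_s ≈ 4/(ζω_n): ω_n = 4/(ζ·t_s) = 4/(0.240·0.0544) = 306 rad/s.

ω_n ≈ 306 rad/s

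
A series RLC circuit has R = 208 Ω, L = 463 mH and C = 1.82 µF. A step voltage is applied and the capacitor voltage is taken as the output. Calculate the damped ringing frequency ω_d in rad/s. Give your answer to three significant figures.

For a series RLC circuit (capacitor voltage as output), ω_n = 1/√(LC) = 1/√(463 mH · 1.82 µF) = 1090 rad/s.
ζ = (R/2)·√(C/L) = (208/2)·√(1.82 µF/463 mH) = 0.206.
The damped frequency ω_d = ω_n√(1−ζ²) = 1070 rad/s.

ω_d ≈ 1070 rad/s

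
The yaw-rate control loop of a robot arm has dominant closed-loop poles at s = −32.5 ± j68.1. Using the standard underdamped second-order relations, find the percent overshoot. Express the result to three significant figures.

%OS ≈ 22.3%

With σ = 32.5, ω_d = 68.1: ω_n = √(σ²+ω_d²) = 75.5 rad/s, ζ = σ/ω_n = 0.431.
%OS = 100 e^{−πζ/√(1−ζ²)} with ζ = 0.431 gives 22.3%.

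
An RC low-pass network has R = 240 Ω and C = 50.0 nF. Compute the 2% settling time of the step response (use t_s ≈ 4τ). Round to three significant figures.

t_s ≈ 0.0000480 s

τ = RC = 240 × 50.0 nF = 0.0000120 s.
t_s ≈ 4τ = 0.0000480 s.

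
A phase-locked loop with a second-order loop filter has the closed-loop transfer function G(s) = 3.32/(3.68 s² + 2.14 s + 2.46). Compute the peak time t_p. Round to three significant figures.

Dividing through by 3.68: denominator becomes s² + 0.5815 s + 0.6685.
So ω_n = √0.6685 = 0.818 rad/s and ζ = 0.5815/(2·0.818) = 0.356.
ω_d = ω_n√(1−ζ²) = 0.764 rad/s. t_p = π/ω_d = 4.11 s.

t_p ≈ 4.11 s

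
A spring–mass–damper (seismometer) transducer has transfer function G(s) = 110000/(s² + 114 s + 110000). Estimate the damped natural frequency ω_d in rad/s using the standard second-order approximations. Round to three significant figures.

ω_d ≈ 327 rad/s

Matching coefficients with s² + 2ζω_n s + ω_n² gives ω_n² = 110000 ⇒ ω_n = 332 rad/s, and ζ = 114/(2ω_n) = 0.172.
ω_d = 332·√(1 − 0.172²) = 327 rad/s.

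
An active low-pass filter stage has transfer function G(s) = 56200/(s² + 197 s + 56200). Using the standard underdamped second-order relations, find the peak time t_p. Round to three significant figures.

Matching coefficients with s² + 2ζω_n s + ω_n² gives ω_n² = 56200 ⇒ ω_n = 237 rad/s, and ζ = 197/(2ω_n) = 0.415.
The damped frequency ω_d = ω_n√(1−ζ²) = 216 rad/s. Then t_p = π/ω_d = 0.0146 s.

t_p ≈ 0.0146 s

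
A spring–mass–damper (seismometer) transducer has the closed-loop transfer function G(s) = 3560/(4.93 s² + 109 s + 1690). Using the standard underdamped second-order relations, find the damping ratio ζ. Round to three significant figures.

ζ ≈ 0.597

Dividing through by 4.93: denominator becomes s² + 22.11 s + 342.8.
So ω_n = √342.8 = 18.5 rad/s and ζ = 22.11/(2·18.5) = 0.597.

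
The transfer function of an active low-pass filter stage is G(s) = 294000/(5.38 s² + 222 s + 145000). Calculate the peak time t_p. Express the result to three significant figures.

t_p ≈ 0.0193 s

Dividing through by 5.38: denominator becomes s² + 41.26 s + 26950.
So ω_n = √26950 = 164 rad/s and ζ = 41.26/(2·164) = 0.126.
ω_d = 164·√(1 − 0.126²) = 163 rad/s. t_p = π/ω_d = 0.0193 s.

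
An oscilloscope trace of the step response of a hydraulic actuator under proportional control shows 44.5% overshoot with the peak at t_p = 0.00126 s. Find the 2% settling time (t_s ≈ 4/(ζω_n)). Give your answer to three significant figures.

From the overshoot, ζ = −ln(OS)/√(π²+ln²(OS)) = 0.250.
t_p = π/ω_d ⇒ ω_d = 2490 rad/s; then ω_n = ω_d/√(1−ζ²) = 2570 rad/s.
t_s ≈ 4/(ζω_n) = 4/(0.250·2570) = 0.00622 s.

t_s ≈ 0.00622 s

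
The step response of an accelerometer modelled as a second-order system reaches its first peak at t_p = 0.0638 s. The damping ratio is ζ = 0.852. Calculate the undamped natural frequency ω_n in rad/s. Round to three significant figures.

ω_n ≈ 94.1 rad/s

Peak time t_p = π/ω_d, so ω_d = π/t_p = π/0.0638 = 49.2 rad/s.
ω_n = ω_d/√(1−ζ²) = 49.2/√0.274 = 94.1 rad/s.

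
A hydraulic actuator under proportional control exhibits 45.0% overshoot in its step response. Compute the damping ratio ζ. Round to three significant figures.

ζ = −ln(OS)/√(π² + (ln OS)²). With OS = 0.450, ln OS = −0.7985 and ζ = 0.7985/3.241 = 0.246.

ζ ≈ 0.246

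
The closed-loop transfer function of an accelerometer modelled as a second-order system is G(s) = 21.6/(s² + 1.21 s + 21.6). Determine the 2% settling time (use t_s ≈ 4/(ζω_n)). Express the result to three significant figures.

Comparing the denominator to s² + 2ζω_n s + ω_n²: ω_n = √21.6 = 4.65 rad/s, and 2ζω_n = 1.21 so ζ = 1.21/(2·4.65) = 0.130.
t_s ≈ 4/(ζω_n) = 4/(0.130·4.65) = 6.61 s.

t_s ≈ 6.61 s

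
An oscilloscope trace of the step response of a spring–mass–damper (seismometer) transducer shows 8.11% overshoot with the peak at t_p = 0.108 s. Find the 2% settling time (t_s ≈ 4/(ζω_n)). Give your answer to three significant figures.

t_s ≈ 0.172 s

ζ from %OS: ζ = |ln 0.0811|/√(π²+ln²0.0811) = 0.625.
t_p = π/ω_d ⇒ ω_d = 29.1 rad/s; then ω_n = ω_d/√(1−ζ²) = 37.2 rad/s.
t_s ≈ 4/(ζω_n) = 4/(0.625·37.2) = 0.172 s.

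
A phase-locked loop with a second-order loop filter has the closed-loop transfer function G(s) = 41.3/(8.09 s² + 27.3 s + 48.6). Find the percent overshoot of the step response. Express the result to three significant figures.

Dividing through by 8.09: denominator becomes s² + 3.375 s + 6.007.
So ω_n = √6.007 = 2.45 rad/s and ζ = 3.375/(2·2.45) = 0.688.
%OS = 100·exp(−πζ/√(1−ζ²)) = 5.07%.

%OS ≈ 5.07%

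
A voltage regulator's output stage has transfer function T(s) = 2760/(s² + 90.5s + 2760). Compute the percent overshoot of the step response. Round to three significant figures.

Comparing the denominator to s² + 2ζω_n s + ω_n²: ω_n = √2760 = 52.5 rad/s, and 2ζω_n = 90.5 so ζ = 90.5/(2·52.5) = 0.861.
%OS = 100 e^{−πζ/√(1−ζ²)} with ζ = 0.861 gives 0.486%.

%OS ≈ 0.486%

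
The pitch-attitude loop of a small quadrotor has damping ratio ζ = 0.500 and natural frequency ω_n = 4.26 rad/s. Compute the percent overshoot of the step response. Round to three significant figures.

%OS ≈ 16.3%

For an underdamped second-order system, %OS = 100·exp(−πζ/√(1−ζ²)).
πζ/√(1−ζ²) = π·0.500/√(1−0.250) = 1.814, so %OS = 100·e^(−1.814) = 16.3%.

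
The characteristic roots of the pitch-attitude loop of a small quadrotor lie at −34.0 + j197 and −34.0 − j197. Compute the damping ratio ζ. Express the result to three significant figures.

ζ ≈ 0.170

The poles are at −σ ± jω_d with σ = 34.0 and ω_d = 197, so ω_n = √(σ²+ω_d²) = 200 rad/s and ζ = σ/ω_n = 0.170.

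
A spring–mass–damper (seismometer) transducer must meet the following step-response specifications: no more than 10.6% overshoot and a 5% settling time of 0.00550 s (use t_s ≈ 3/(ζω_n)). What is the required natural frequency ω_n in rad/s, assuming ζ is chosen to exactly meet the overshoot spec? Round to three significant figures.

From %OS = 100·exp(−πζ/√(1−ζ²)), invert to get ζ = −ln(OS)/√(π² + ln²(OS)) with OS = 0.106.
−ln 0.106 = 2.244, so ζ = 2.244/√(π² + 5.037) = 0.581.
Then ω_n = 3/(ζ t_s) = 3/(0.581 × 0.00550) = 938 rad/s.

ω_n ≈ 938 rad/s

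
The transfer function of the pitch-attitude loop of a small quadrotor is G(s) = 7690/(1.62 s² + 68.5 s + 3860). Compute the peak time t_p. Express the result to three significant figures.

t_p ≈ 0.0714 s

Dividing through by 1.62: denominator becomes s² + 42.28 s + 2383.
So ω_n = √2383 = 48.8 rad/s and ζ = 42.28/(2·48.8) = 0.433.
ω_d = 48.8·√(1 − 0.433²) = 44.0 rad/s. t_p = π/ω_d = 0.0714 s.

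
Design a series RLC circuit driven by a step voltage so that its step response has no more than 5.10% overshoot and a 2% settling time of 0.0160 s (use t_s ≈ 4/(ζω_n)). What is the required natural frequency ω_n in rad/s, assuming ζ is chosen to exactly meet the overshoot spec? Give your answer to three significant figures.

ω_n ≈ 364 rad/s

From %OS = 100·exp(−πζ/√(1−ζ²)), invert to get ζ = −ln(OS)/√(π² + ln²(OS)) with OS = 0.0510.
−ln 0.0510 = 2.976, so ζ = 2.976/√(π² + 8.856) = 0.688.
Then ω_n = 4/(ζ t_s) = 4/(0.688 × 0.0160) = 364 rad/s.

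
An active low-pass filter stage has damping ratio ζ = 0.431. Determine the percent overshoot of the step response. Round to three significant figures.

For an underdamped second-order system, %OS = 100·exp(−πζ/√(1−ζ²)).
πζ/√(1−ζ²) = π·0.431/√(1−0.186) = 1.501, so %OS = 100·e^(−1.501) = 22.3%.

%OS ≈ 22.3%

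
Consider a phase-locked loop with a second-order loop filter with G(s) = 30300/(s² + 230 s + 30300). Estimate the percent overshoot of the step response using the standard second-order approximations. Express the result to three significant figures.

Comparing the denominator to s² + 2ζω_n s + ω_n²: ω_n = √30300 = 174 rad/s, and 2ζω_n = 230 so ζ = 230/(2·174) = 0.661.
Overshoot: exp(−π·0.661/√(1−0.661²)) = 0.0630, i.e. 6.30%.

%OS ≈ 6.30%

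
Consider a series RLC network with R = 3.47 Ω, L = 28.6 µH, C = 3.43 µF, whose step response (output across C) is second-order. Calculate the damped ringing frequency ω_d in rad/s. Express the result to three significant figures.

ω_d ≈ 80700 rad/s

For a series RLC circuit (capacitor voltage as output), ω_n = 1/√(LC) = 1/√(28.6 µH · 3.43 µF) = 101000 rad/s.
ζ = (R/2)·√(C/L) = (3.47/2)·√(3.43 µF/28.6 µH) = 0.601.
ω_d = ω_n√(1−ζ²) = 80700 rad/s.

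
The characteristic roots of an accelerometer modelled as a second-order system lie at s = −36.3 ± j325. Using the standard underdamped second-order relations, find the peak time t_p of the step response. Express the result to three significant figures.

t_p = π/ω_d with ω_d = 325 (the imaginary part), so t_p = 0.00967 s.

t_p ≈ 0.00967 s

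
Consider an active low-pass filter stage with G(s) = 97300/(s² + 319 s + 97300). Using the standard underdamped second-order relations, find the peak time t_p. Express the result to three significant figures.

t_p ≈ 0.0117 s

Matching coefficients with s² + 2ζω_n s + ω_n² gives ω_n² = 97300 ⇒ ω_n = 312 rad/s, and ζ = 319/(2ω_n) = 0.511.
ω_d = ω_n√(1−ζ²) = 268 rad/s. Then t_p = π/ω_d = 0.0117 s.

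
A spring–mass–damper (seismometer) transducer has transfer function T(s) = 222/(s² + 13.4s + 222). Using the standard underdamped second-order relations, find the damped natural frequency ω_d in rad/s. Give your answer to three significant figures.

ω_d ≈ 13.3 rad/s

Matching coefficients with s² + 2ζω_n s + ω_n² gives ω_n² = 222 ⇒ ω_n = 14.9 rad/s, and ζ = 13.4/(2ω_n) = 0.450.
The damped frequency ω_d = ω_n√(1−ζ²) = 13.3 rad/s.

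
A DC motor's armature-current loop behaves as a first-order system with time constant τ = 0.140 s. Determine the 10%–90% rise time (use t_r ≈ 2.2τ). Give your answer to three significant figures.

t_r ≈ 0.308 s

t_r ≈ 2.2τ = 0.308 s.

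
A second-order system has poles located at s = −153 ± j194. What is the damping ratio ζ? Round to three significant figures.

With σ = 153, ω_d = 194: ω_n = √(σ²+ω_d²) = 247 rad/s, ζ = σ/ω_n = 0.619.

ζ ≈ 0.619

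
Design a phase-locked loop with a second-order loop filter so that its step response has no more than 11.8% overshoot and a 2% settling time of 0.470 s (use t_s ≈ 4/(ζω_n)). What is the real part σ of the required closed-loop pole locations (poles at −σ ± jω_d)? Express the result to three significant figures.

σ ≈ 8.51

The settling-time spec alone fixes σ = ζω_n = 4/t_s = 4/0.470 = 8.51.
(Overshoot then fixes ζ = 0.562 and hence ω_d = σ·√(1−ζ²)/ζ = 12.5 rad/s.)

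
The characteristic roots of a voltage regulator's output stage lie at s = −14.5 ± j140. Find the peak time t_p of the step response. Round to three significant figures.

t_p ≈ 0.0224 s

t_p = π/ω_d with ω_d = 140 (the imaginary part), so t_p = 0.0224 s.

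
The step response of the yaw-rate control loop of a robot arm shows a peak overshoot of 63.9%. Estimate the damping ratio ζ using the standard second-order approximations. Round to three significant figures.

Inverting the overshoot relation: ζ = |ln 0.639|/√(π² + ln²0.639) = 0.141.

ζ ≈ 0.141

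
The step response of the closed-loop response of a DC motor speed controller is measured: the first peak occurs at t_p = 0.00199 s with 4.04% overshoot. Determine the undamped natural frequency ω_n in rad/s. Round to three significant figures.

ζ from %OS: ζ = |ln 0.0404|/√(π²+ln²0.0404) = 0.715.
t_p = π/ω_d ⇒ ω_d = 1580 rad/s; then ω_n = ω_d/√(1−ζ²) = 2260 rad/s.

ω_n ≈ 2260 rad/s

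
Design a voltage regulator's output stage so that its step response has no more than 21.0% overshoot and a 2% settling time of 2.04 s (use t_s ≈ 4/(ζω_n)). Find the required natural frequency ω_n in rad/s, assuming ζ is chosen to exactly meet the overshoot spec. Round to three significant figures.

Inverting the overshoot relation: ζ = |ln 0.210|/√(π² + ln²0.210) = 0.445.
From t_s ≈ 4/(ζω_n): ω_n = 4/(ζ·t_s) = 4/(0.445·2.04) = 4.41 rad/s.

ω_n ≈ 4.41 rad/s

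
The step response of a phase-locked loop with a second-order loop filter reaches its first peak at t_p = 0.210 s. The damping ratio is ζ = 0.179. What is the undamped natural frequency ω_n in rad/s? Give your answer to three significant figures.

Peak time t_p = π/ω_d, so ω_d = π/t_p = π/0.210 = 15.0 rad/s.
ω_n = ω_d/√(1−ζ²) = 15.0/√0.968 = 15.2 rad/s.

ω_n ≈ 15.2 rad/s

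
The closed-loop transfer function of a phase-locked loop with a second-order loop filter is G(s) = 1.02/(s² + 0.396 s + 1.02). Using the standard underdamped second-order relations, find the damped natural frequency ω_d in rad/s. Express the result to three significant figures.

ω_d ≈ 0.990 rad/s

Comparing the denominator to s² + 2ζω_n s + ω_n²: ω_n = √1.02 = 1.01 rad/s, and 2ζω_n = 0.396 so ζ = 0.396/(2·1.01) = 0.196.
ω_d = ω_n√(1−ζ²) = 0.990 rad/s.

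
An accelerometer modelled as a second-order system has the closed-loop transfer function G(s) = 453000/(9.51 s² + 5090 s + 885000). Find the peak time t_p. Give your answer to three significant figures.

Dividing through by 9.51: denominator becomes s² + 535.2 s + 93060.
So ω_n = √93060 = 305 rad/s and ζ = 535.2/(2·305) = 0.877.
ω_d = ω_n√(1−ζ²) = 146 rad/s. t_p = π/ω_d = 0.0215 s.

t_p ≈ 0.0215 s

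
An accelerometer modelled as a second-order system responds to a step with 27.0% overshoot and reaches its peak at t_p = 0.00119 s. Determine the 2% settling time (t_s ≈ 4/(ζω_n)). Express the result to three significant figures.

The overshoot fixes ζ = −ln(OS)/√(π²+ln²(OS)) = 0.385.
From t_p = π/ω_d, ω_d = π/0.00119 = 2640 rad/s, so ω_n = ω_d/√(1−ζ²) = 2860 rad/s.
t_s ≈ 4/(ζω_n) = 4/(0.385·2860) = 0.00364 s.

t_s ≈ 0.00364 s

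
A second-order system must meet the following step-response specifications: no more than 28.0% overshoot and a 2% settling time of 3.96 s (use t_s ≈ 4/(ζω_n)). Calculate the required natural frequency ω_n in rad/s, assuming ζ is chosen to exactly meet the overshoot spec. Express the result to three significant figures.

ω_n ≈ 2.69 rad/s

ζ = −ln(OS)/√(π² + (ln OS)²). With OS = 0.280, ln OS = −1.273 and ζ = 1.273/3.390 = 0.376.
Then ω_n = 4/(ζ t_s) = 4/(0.376 × 3.96) = 2.69 rad/s.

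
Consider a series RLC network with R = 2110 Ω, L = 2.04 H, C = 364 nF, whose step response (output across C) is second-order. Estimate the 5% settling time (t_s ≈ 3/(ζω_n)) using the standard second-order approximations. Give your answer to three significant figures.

For a series RLC circuit (capacitor voltage as output), ω_n = 1/√(LC) = 1/√(2.04 H · 364 nF) = 1160 rad/s.
ζ = (R/2)·√(C/L) = (2110/2)·√(364 nF/2.04 H) = 0.446.
t_s ≈ 3/(ζω_n) = 0.00580 s.

t_s ≈ 0.00580 s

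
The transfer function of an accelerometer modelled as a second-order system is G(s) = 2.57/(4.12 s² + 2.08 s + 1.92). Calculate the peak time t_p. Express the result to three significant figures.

Dividing through by 4.12: denominator becomes s² + 0.5049 s + 0.4660.
So ω_n = √0.4660 = 0.683 rad/s and ζ = 0.5049/(2·0.683) = 0.370.
ω_d = ω_n√(1−ζ²) = 0.634 rad/s. t_p = π/ω_d = 4.95 s.

t_p ≈ 4.95 s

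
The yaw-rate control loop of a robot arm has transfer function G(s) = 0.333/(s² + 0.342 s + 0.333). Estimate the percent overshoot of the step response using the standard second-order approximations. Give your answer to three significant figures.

Comparing the denominator to s² + 2ζω_n s + ω_n²: ω_n = √0.333 = 0.577 rad/s, and 2ζω_n = 0.342 so ζ = 0.342/(2·0.577) = 0.296.
Overshoot: exp(−π·0.296/√(1−0.296²)) = 0.377, i.e. 37.7%.

%OS ≈ 37.7%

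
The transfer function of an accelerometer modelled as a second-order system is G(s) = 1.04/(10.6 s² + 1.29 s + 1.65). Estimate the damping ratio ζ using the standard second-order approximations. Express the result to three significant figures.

ζ ≈ 0.154

Dividing through by 10.6: denominator becomes s² + 0.1217 s + 0.1557.
So ω_n = √0.1557 = 0.395 rad/s and ζ = 0.1217/(2·0.395) = 0.154.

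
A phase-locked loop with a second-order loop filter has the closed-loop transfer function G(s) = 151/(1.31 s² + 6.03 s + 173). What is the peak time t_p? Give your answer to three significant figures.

Dividing through by 1.31: denominator becomes s² + 4.603 s + 132.1.
So ω_n = √132.1 = 11.5 rad/s and ζ = 4.603/(2·11.5) = 0.200.
ω_d = 11.5·√(1 − 0.200²) = 11.3 rad/s. t_p = π/ω_d = 0.279 s.

t_p ≈ 0.279 s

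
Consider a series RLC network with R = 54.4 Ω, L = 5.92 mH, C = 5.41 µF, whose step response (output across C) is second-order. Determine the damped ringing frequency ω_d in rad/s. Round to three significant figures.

For a series RLC circuit (capacitor voltage as output), ω_n = 1/√(LC) = 1/√(5.92 mH · 5.41 µF) = 5590 rad/s.
ζ = (R/2)·√(C/L) = (54.4/2)·√(5.41 µF/5.92 mH) = 0.822.
The damped frequency ω_d = ω_n√(1−ζ²) = 3180 rad/s.

ω_d ≈ 3180 rad/s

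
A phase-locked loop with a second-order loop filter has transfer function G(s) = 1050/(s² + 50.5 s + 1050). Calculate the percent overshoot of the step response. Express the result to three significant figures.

%OS ≈ 2.01%

ω_n = √1050 = 32.4 rad/s; ζ = 50.5/(2·32.4) = 0.779.
Overshoot: exp(−π·0.779/√(1−0.779²)) = 0.0201, i.e. 2.01%.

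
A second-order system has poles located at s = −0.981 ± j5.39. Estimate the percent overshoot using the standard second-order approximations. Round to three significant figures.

%OS ≈ 56.5%

The poles are at −σ ± jω_d with σ = 0.981 and ω_d = 5.39, so ω_n = √(σ²+ω_d²) = 5.48 rad/s and ζ = σ/ω_n = 0.179.
Overshoot: exp(−π·0.179/√(1−0.179²)) = 0.565, i.e. 56.5%.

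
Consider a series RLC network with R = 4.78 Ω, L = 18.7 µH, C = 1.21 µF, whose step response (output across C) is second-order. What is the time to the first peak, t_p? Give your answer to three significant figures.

t_p ≈ 0.0000188 s

For a series RLC circuit (capacitor voltage as output), ω_n = 1/√(LC) = 1/√(18.7 µH · 1.21 µF) = 210000 rad/s.
ζ = (R/2)·√(C/L) = (4.78/2)·√(1.21 µF/18.7 µH) = 0.608.
ω_d = ω_n√(1−ζ²) = 167000 rad/s. t_p = π/ω_d = 0.0000188 s.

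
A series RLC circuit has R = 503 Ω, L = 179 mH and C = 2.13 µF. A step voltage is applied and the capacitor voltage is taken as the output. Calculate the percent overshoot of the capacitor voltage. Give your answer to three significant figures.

%OS ≈ 0.417%

For a series RLC circuit (capacitor voltage as output), ω_n = 1/√(LC) = 1/√(179 mH · 2.13 µF) = 1620 rad/s.
ζ = (R/2)·√(C/L) = (503/2)·√(2.13 µF/179 mH) = 0.868.
%OS = 100 e^{−πζ/√(1−ζ²)} with ζ = 0.868 gives 0.417%.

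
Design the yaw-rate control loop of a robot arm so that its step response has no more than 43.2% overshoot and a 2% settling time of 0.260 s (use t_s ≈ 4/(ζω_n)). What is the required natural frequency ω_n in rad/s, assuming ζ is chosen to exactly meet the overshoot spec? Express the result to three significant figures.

ω_n ≈ 59.6 rad/s

From %OS = 100·exp(−πζ/√(1−ζ²)), invert to get ζ = −ln(OS)/√(π² + ln²(OS)) with OS = 0.432.
−ln 0.432 = 0.8393, so ζ = 0.8393/√(π² + 0.7045) = 0.258.
Then ω_n = 4/(ζ t_s) = 4/(0.258 × 0.260) = 59.6 rad/s.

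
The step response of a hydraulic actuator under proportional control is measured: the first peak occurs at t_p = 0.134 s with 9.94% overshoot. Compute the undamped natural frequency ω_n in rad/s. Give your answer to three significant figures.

ζ from %OS: ζ = |ln 0.0994|/√(π²+ln²0.0994) = 0.592.
t_p = π/ω_d ⇒ ω_d = 23.4 rad/s; then ω_n = ω_d/√(1−ζ²) = 29.1 rad/s.

ω_n ≈ 29.1 rad/s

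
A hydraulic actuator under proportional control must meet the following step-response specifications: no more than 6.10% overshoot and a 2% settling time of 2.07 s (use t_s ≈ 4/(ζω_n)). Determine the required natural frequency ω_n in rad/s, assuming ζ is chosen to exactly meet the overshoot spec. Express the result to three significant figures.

From %OS = 100·exp(−πζ/√(1−ζ²)), invert to get ζ = −ln(OS)/√(π² + ln²(OS)) with OS = 0.0610.
−ln 0.0610 = 2.797, so ζ = 2.797/√(π² + 7.823) = 0.665.
From t_s ≈ 4/(ζω_n): ω_n = 4/(ζ·t_s) = 4/(0.665·2.07) = 2.91 rad/s.

ω_n ≈ 2.91 rad/s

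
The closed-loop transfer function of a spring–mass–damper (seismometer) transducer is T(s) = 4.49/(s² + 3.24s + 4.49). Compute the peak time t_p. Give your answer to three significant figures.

t_p ≈ 2.30 s

Matching coefficients with s² + 2ζω_n s + ω_n² gives ω_n² = 4.49 ⇒ ω_n = 2.12 rad/s, and ζ = 3.24/(2ω_n) = 0.765.
ω_d = ω_n√(1−ζ²) = 1.37 rad/s. Then t_p = π/ω_d = 2.30 s.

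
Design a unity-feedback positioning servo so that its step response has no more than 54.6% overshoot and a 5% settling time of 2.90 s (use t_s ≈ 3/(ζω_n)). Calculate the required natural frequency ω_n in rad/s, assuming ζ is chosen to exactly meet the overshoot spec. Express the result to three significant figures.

From %OS = 100·exp(−πζ/√(1−ζ²)), invert to get ζ = −ln(OS)/√(π² + ln²(OS)) with OS = 0.546.
−ln 0.546 = 0.6051, so ζ = 0.6051/√(π² + 0.3662) = 0.189.
Then ω_n = 3/(ζ t_s) = 3/(0.189 × 2.90) = 5.47 rad/s.

ω_n ≈ 5.47 rad/s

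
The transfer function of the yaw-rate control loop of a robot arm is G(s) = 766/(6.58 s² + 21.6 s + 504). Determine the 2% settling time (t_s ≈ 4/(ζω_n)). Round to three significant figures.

t_s ≈ 2.44 s

Dividing through by 6.58: denominator becomes s² + 3.283 s + 76.60.
So ω_n = √76.60 = 8.75 rad/s and ζ = 3.283/(2·8.75) = 0.188.
t_s ≈ 4/(ζω_n) = 2.44 s.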